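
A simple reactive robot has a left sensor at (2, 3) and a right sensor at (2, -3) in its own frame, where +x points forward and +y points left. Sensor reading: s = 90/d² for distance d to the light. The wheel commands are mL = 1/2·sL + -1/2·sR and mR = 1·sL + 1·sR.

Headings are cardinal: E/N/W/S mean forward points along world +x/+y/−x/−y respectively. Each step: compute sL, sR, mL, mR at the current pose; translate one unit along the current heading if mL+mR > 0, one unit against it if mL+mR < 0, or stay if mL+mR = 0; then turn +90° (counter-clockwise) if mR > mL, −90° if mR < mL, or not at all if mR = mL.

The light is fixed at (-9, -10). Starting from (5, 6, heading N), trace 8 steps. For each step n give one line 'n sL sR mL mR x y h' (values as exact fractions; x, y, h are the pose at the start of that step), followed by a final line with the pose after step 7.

n=0: pose=(5,6,N); sL=18/89, sR=90/613; mL=1512/54557, mR=19044/54557; mL+mR=20556/54557 → advance +1; mR−mL=17532/54557 → turn +1·90°
n=1: pose=(5,7,W); sL=9/34, sR=45/272; mL=27/544, mR=117/272; mL+mR=261/544 → advance +1; mR−mL=207/544 → turn +1·90°
n=2: pose=(4,7,S); sL=90/481, sR=18/65; mL=-108/2405, mR=1116/2405; mL+mR=1008/2405 → advance +1; mR−mL=1224/2405 → turn +1·90°
n=3: pose=(4,6,E); sL=45/293, sR=45/197; mL=-2160/57721, mR=22050/57721; mL+mR=19890/57721 → advance +1; mR−mL=24210/57721 → turn +1·90°
n=4: pose=(5,6,N); sL=18/89, sR=90/613; mL=1512/54557, mR=19044/54557; mL+mR=20556/54557 → advance +1; mR−mL=17532/54557 → turn +1·90°
n=5: pose=(5,7,W); sL=9/34, sR=45/272; mL=27/544, mR=117/272; mL+mR=261/544 → advance +1; mR−mL=207/544 → turn +1·90°
n=6: pose=(4,7,S); sL=90/481, sR=18/65; mL=-108/2405, mR=1116/2405; mL+mR=1008/2405 → advance +1; mR−mL=1224/2405 → turn +1·90°
n=7: pose=(4,6,E); sL=45/293, sR=45/197; mL=-2160/57721, mR=22050/57721; mL+mR=19890/57721 → advance +1; mR−mL=24210/57721 → turn +1·90°

0 18/89 90/613 1512/54557 19044/54557 5 6 N
1 9/34 45/272 27/544 117/272 5 7 W
2 90/481 18/65 -108/2405 1116/2405 4 7 S
3 45/293 45/197 -2160/57721 22050/57721 4 6 E
4 18/89 90/613 1512/54557 19044/54557 5 6 N
5 9/34 45/272 27/544 117/272 5 7 W
6 90/481 18/65 -108/2405 1116/2405 4 7 S
7 45/293 45/197 -2160/57721 22050/57721 4 6 E
final 5 6 N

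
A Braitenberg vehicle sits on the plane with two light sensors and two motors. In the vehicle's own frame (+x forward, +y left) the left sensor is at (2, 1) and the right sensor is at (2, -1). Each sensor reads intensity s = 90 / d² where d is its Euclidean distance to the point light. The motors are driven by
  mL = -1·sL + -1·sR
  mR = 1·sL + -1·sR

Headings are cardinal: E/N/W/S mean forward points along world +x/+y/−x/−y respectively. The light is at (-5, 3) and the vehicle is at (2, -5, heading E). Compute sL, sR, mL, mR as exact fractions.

9/13 5/9 -146/117 16/117

left sensor world pos  = (4, -4); dL² = 130
right sensor world pos = (4, -6); dR² = 162
sL = 90/130 = 9/13
sR = 90/162 = 5/9
mL = -1·sL + -1·sR = -146/117
mR = 1·sL + -1·sR = 16/117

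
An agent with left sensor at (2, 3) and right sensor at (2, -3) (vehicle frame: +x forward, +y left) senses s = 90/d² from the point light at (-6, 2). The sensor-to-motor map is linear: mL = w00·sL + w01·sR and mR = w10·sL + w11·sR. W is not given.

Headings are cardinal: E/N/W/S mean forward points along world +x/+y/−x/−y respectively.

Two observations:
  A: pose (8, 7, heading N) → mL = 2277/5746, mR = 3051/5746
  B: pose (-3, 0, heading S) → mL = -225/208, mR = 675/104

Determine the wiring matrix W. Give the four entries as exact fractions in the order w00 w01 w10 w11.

1 -1/2 1/2 1

obs A: pose=(8,7,N) → sL=9/17, sR=45/169, mL=2277/5746, mR=3051/5746
obs B: pose=(-3,0,S) → sL=45/26, sR=45/8, mL=-225/208, mR=675/104
sensor matrix S = [[9/17, 45/169], [45/26, 45/8]]; det S = 752085/298792
solve [mL_A; mL_B] = S·[w00; w01] and [mR_A; mR_B] = S·[w10; w11]:
  w00 = 1, w01 = -1/2, w10 = 1/2, w11 = 1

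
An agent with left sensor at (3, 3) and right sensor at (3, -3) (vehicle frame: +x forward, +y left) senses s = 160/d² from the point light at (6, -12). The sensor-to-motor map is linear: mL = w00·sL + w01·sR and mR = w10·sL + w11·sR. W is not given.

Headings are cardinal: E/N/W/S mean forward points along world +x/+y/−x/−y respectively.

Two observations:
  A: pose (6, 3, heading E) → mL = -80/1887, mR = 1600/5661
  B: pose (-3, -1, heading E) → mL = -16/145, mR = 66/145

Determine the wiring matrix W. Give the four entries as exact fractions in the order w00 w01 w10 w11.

1 -1/2 -1/2 1/2

obs A: pose=(6,3,E) → sL=160/333, sR=160/153, mL=-80/1887, mR=1600/5661
obs B: pose=(-3,-1,E) → sL=20/29, sR=8/5, mL=-16/145, mR=66/145
sensor matrix S = [[160/333, 160/153], [20/29, 8/5]]; det S = 7808/164169
solve [mL_A; mL_B] = S·[w00; w01] and [mR_A; mR_B] = S·[w10; w11]:
  w00 = 1, w01 = -1/2, w10 = -1/2, w11 = 1/2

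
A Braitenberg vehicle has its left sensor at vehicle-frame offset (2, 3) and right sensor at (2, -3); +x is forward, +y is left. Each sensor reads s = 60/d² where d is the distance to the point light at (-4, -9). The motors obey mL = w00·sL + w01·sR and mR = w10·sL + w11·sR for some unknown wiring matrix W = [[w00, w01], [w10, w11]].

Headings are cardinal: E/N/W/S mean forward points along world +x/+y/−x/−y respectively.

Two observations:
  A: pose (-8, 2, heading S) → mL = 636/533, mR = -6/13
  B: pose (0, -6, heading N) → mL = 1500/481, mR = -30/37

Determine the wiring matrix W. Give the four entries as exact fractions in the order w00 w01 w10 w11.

obs A: pose=(-8,2,S) → sL=30/41, sR=6/13, mL=636/533, mR=-6/13
obs B: pose=(0,-6,N) → sL=30/13, sR=30/37, mL=1500/481, mR=-30/37
sensor matrix S = [[30/41, 6/13], [30/13, 30/37]]; det S = -120960/256373
solve [mL_A; mL_B] = S·[w00; w01] and [mR_A; mR_B] = S·[w10; w11]:
  w00 = 1, w01 = 1, w10 = 0, w11 = -1

1 1 0 -1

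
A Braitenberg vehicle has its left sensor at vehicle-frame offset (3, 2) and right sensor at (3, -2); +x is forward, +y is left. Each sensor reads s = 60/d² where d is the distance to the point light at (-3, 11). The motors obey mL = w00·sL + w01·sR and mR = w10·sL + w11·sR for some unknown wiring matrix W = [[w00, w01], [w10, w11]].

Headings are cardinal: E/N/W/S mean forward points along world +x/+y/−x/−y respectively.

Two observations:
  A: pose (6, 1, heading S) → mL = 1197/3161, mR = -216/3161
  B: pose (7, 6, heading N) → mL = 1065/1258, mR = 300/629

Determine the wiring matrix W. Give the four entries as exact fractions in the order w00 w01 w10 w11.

1/2 1 1 -1

obs A: pose=(6,1,S) → sL=6/29, sR=30/109, mL=1197/3161, mR=-216/3161
obs B: pose=(7,6,N) → sL=15/17, sR=15/37, mL=1065/1258, mR=300/629
sensor matrix S = [[6/29, 30/109], [15/17, 15/37]]; det S = -316080/1988269
solve [mL_A; mL_B] = S·[w00; w01] and [mR_A; mR_B] = S·[w10; w11]:
  w00 = 1/2, w01 = 1, w10 = 1, w11 = -1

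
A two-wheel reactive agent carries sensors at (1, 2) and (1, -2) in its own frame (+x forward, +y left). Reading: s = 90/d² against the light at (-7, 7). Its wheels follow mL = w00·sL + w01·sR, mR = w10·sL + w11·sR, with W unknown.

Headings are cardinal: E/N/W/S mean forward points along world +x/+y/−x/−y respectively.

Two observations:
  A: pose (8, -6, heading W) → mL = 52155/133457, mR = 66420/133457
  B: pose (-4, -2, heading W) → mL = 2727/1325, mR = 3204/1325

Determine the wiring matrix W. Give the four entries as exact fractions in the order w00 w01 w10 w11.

obs A: pose=(8,-6,W) → sL=90/421, sR=90/317, mL=52155/133457, mR=66420/133457
obs B: pose=(-4,-2,W) → sL=18/25, sR=90/53, mL=2727/1325, mR=3204/1325
sensor matrix S = [[90/421, 90/317], [18/25, 90/53]]; det S = 5609088/35366105
solve [mL_A; mL_B] = S·[w00; w01] and [mR_A; mR_B] = S·[w10; w11]:
  w00 = 1/2, w01 = 1, w10 = 1, w11 = 1

1/2 1 1 1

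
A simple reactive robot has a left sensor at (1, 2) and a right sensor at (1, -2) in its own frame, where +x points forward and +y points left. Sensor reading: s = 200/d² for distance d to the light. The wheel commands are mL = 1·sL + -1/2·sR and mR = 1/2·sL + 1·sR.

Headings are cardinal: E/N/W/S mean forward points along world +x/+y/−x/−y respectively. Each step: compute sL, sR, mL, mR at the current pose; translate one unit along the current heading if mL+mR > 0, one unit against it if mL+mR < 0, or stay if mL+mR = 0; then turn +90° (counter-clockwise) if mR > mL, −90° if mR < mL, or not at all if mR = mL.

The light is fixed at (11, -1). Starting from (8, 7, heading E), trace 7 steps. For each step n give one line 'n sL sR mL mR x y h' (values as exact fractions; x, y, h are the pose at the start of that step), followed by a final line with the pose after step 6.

n=0: pose=(8,7,E); sL=25/13, sR=5; mL=-15/26, mR=155/26; mL+mR=70/13 → advance +1; mR−mL=85/13 → turn +1·90°
n=1: pose=(9,7,N); sL=200/97, sR=200/81; mL=6500/7857, mR=27500/7857; mL+mR=34000/7857 → advance +1; mR−mL=7000/2619 → turn +1·90°
n=2: pose=(9,8,W); sL=100/29, sR=20/13; mL=1010/377, mR=1230/377; mL+mR=2240/377 → advance +1; mR−mL=220/377 → turn +1·90°
n=3: pose=(8,8,S); sL=40/13, sR=200/89; mL=2260/1157, mR=4380/1157; mL+mR=6640/1157 → advance +1; mR−mL=2120/1157 → turn +1·90°
n=4: pose=(8,7,E); sL=25/13, sR=5; mL=-15/26, mR=155/26; mL+mR=70/13 → advance +1; mR−mL=85/13 → turn +1·90°
n=5: pose=(9,7,N); sL=200/97, sR=200/81; mL=6500/7857, mR=27500/7857; mL+mR=34000/7857 → advance +1; mR−mL=7000/2619 → turn +1·90°
n=6: pose=(9,8,W); sL=100/29, sR=20/13; mL=1010/377, mR=1230/377; mL+mR=2240/377 → advance +1; mR−mL=220/377 → turn +1·90°

0 25/13 5 -15/26 155/26 8 7 E
1 200/97 200/81 6500/7857 27500/7857 9 7 N
2 100/29 20/13 1010/377 1230/377 9 8 W
3 40/13 200/89 2260/1157 4380/1157 8 8 S
4 25/13 5 -15/26 155/26 8 7 E
5 200/97 200/81 6500/7857 27500/7857 9 7 N
6 100/29 20/13 1010/377 1230/377 9 8 W
final 8 8 S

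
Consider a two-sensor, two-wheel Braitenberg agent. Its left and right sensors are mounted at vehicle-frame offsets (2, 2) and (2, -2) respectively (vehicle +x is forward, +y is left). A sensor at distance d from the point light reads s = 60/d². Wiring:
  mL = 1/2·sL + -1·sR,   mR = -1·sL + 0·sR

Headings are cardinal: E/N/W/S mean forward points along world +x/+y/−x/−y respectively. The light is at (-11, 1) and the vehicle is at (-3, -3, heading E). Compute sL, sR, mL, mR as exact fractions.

15/26 15/34 -135/884 -15/26

left sensor world pos  = (-1, -1); dL² = 104
right sensor world pos = (-1, -5); dR² = 136
sL = 60/104 = 15/26
sR = 60/136 = 15/34
mL = 1/2·sL + -1·sR = -135/884
mR = -1·sL + 0·sR = -15/26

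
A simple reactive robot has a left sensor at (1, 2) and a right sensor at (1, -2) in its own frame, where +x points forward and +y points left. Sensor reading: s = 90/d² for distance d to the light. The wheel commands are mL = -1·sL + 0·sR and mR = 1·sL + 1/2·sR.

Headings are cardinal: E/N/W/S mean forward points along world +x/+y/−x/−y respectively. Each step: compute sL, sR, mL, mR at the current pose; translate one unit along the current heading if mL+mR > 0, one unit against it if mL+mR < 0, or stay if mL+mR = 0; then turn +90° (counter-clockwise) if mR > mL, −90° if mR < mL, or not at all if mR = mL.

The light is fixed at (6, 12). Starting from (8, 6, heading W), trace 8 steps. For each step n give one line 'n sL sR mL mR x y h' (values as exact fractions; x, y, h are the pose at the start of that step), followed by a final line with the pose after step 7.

0 18/13 90/17 -18/13 891/221 8 6 W
1 45/29 9/5 -45/29 711/290 7 6 S
2 90/29 18/17 -90/29 1791/493 7 5 E
3 5/2 45/26 -5/2 175/52 8 5 N
4 18/13 90/17 -18/13 891/221 8 6 W
5 45/29 9/5 -45/29 711/290 7 6 S
6 90/29 18/17 -90/29 1791/493 7 5 E
7 5/2 45/26 -5/2 175/52 8 5 N
final 8 6 W

n=0: pose=(8,6,W); sL=18/13, sR=90/17; mL=-18/13, mR=891/221; mL+mR=45/17 → advance +1; mR−mL=1197/221 → turn +1·90°
n=1: pose=(7,6,S); sL=45/29, sR=9/5; mL=-45/29, mR=711/290; mL+mR=9/10 → advance +1; mR−mL=1161/290 → turn +1·90°
n=2: pose=(7,5,E); sL=90/29, sR=18/17; mL=-90/29, mR=1791/493; mL+mR=9/17 → advance +1; mR−mL=3321/493 → turn +1·90°
n=3: pose=(8,5,N); sL=5/2, sR=45/26; mL=-5/2, mR=175/52; mL+mR=45/52 → advance +1; mR−mL=305/52 → turn +1·90°
n=4: pose=(8,6,W); sL=18/13, sR=90/17; mL=-18/13, mR=891/221; mL+mR=45/17 → advance +1; mR−mL=1197/221 → turn +1·90°
n=5: pose=(7,6,S); sL=45/29, sR=9/5; mL=-45/29, mR=711/290; mL+mR=9/10 → advance +1; mR−mL=1161/290 → turn +1·90°
n=6: pose=(7,5,E); sL=90/29, sR=18/17; mL=-90/29, mR=1791/493; mL+mR=9/17 → advance +1; mR−mL=3321/493 → turn +1·90°
n=7: pose=(8,5,N); sL=5/2, sR=45/26; mL=-5/2, mR=175/52; mL+mR=45/52 → advance +1; mR−mL=305/52 → turn +1·90°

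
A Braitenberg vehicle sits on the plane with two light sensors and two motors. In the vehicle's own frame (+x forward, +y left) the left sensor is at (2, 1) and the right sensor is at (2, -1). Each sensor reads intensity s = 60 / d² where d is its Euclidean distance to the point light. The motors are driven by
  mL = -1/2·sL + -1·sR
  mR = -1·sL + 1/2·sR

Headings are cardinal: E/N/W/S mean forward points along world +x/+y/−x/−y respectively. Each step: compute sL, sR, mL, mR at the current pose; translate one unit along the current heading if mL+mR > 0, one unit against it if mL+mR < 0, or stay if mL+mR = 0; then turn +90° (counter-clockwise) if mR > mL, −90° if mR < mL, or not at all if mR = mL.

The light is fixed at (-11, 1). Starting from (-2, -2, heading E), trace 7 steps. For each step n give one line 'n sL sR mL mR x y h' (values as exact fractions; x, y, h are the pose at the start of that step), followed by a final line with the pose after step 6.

0 12/25 60/137 -2322/3425 -894/3425 -2 -2 E
1 6/5 30/41 -273/205 -171/205 -3 -2 N
2 60/61 4/3 -334/183 -58/183 -3 -3 W
3 15/34 3/5 -279/340 -12/85 -2 -3 S
4 12/25 60/137 -2322/3425 -894/3425 -2 -2 E
5 6/5 30/41 -273/205 -171/205 -3 -2 N
6 60/61 4/3 -334/183 -58/183 -3 -3 W
final -2 -3 S

n=0: pose=(-2,-2,E); sL=12/25, sR=60/137; mL=-2322/3425, mR=-894/3425; mL+mR=-3216/3425 → advance -1; mR−mL=1428/3425 → turn +1·90°
n=1: pose=(-3,-2,N); sL=6/5, sR=30/41; mL=-273/205, mR=-171/205; mL+mR=-444/205 → advance -1; mR−mL=102/205 → turn +1·90°
n=2: pose=(-3,-3,W); sL=60/61, sR=4/3; mL=-334/183, mR=-58/183; mL+mR=-392/183 → advance -1; mR−mL=92/61 → turn +1·90°
n=3: pose=(-2,-3,S); sL=15/34, sR=3/5; mL=-279/340, mR=-12/85; mL+mR=-327/340 → advance -1; mR−mL=231/340 → turn +1·90°
n=4: pose=(-2,-2,E); sL=12/25, sR=60/137; mL=-2322/3425, mR=-894/3425; mL+mR=-3216/3425 → advance -1; mR−mL=1428/3425 → turn +1·90°
n=5: pose=(-3,-2,N); sL=6/5, sR=30/41; mL=-273/205, mR=-171/205; mL+mR=-444/205 → advance -1; mR−mL=102/205 → turn +1·90°
n=6: pose=(-3,-3,W); sL=60/61, sR=4/3; mL=-334/183, mR=-58/183; mL+mR=-392/183 → advance -1; mR−mL=92/61 → turn +1·90°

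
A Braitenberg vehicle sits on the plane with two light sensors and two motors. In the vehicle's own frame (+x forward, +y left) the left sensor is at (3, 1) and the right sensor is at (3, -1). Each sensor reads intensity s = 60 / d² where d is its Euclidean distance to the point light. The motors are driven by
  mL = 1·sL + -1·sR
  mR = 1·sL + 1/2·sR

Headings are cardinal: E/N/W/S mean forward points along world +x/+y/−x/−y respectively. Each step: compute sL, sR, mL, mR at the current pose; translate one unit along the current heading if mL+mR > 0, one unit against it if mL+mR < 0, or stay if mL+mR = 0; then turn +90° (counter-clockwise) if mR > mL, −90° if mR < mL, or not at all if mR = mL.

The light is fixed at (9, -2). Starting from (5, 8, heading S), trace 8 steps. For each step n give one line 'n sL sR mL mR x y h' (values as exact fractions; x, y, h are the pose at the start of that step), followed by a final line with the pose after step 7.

0 30/29 30/37 240/1073 1545/1073 5 8 S
1 60/101 12/13 -432/1313 1386/1313 5 7 E
2 3/8 15/37 -9/296 171/296 6 7 N
3 20/39 60/157 800/6123 4310/6123 6 8 W
4 30/29 30/37 240/1073 1545/1073 5 8 S
5 60/101 12/13 -432/1313 1386/1313 5 7 E
6 3/8 15/37 -9/296 171/296 6 7 N
7 20/39 60/157 800/6123 4310/6123 6 8 W
final 5 8 S

n=0: pose=(5,8,S); sL=30/29, sR=30/37; mL=240/1073, mR=1545/1073; mL+mR=1785/1073 → advance +1; mR−mL=45/37 → turn +1·90°
n=1: pose=(5,7,E); sL=60/101, sR=12/13; mL=-432/1313, mR=1386/1313; mL+mR=954/1313 → advance +1; mR−mL=18/13 → turn +1·90°
n=2: pose=(6,7,N); sL=3/8, sR=15/37; mL=-9/296, mR=171/296; mL+mR=81/148 → advance +1; mR−mL=45/74 → turn +1·90°
n=3: pose=(6,8,W); sL=20/39, sR=60/157; mL=800/6123, mR=4310/6123; mL+mR=5110/6123 → advance +1; mR−mL=90/157 → turn +1·90°
n=4: pose=(5,8,S); sL=30/29, sR=30/37; mL=240/1073, mR=1545/1073; mL+mR=1785/1073 → advance +1; mR−mL=45/37 → turn +1·90°
n=5: pose=(5,7,E); sL=60/101, sR=12/13; mL=-432/1313, mR=1386/1313; mL+mR=954/1313 → advance +1; mR−mL=18/13 → turn +1·90°
n=6: pose=(6,7,N); sL=3/8, sR=15/37; mL=-9/296, mR=171/296; mL+mR=81/148 → advance +1; mR−mL=45/74 → turn +1·90°
n=7: pose=(6,8,W); sL=20/39, sR=60/157; mL=800/6123, mR=4310/6123; mL+mR=5110/6123 → advance +1; mR−mL=90/157 → turn +1·90°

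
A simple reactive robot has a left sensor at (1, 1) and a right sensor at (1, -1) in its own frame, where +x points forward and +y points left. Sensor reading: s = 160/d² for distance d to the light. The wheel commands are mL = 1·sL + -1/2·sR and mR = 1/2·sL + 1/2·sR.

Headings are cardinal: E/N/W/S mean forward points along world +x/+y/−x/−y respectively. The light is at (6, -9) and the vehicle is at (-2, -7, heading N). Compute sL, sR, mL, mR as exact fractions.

16/9 80/29 104/261 592/261

left sensor world pos  = (-3, -6); dL² = 90
right sensor world pos = (-1, -6); dR² = 58
sL = 160/90 = 16/9
sR = 160/58 = 80/29
mL = 1·sL + -1/2·sR = 104/261
mR = 1/2·sL + 1/2·sR = 592/261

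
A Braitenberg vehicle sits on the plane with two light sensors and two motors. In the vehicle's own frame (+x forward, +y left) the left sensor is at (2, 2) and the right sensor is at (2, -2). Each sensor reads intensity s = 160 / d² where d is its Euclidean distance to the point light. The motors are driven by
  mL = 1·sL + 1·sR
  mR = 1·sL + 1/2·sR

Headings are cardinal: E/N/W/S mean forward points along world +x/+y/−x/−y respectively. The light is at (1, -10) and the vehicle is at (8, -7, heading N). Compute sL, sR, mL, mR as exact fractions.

16/5 80/53 1248/265 1048/265

left sensor world pos  = (6, -5); dL² = 50
right sensor world pos = (10, -5); dR² = 106
sL = 160/50 = 16/5
sR = 160/106 = 80/53
mL = 1·sL + 1·sR = 1248/265
mR = 1·sL + 1/2·sR = 1048/265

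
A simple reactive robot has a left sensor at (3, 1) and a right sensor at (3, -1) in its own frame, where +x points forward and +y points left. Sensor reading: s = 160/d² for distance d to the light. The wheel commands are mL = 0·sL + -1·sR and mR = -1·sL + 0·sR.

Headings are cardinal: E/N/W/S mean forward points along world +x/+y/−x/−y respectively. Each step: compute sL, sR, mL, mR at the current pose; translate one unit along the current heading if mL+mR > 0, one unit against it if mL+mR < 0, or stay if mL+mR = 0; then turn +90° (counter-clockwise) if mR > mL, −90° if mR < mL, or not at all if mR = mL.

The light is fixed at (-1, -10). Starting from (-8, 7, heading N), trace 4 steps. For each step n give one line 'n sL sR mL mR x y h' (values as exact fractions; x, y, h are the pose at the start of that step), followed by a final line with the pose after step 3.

0 10/29 40/109 -40/109 -10/29 -8 7 N
1 32/65 160/389 -160/389 -32/65 -8 6 W
2 16/41 80/193 -80/193 -16/41 -7 6 N
3 160/277 160/337 -160/337 -160/277 -7 5 W
final -6 5 N

n=0: pose=(-8,7,N); sL=10/29, sR=40/109; mL=-40/109, mR=-10/29; mL+mR=-2250/3161 → advance -1; mR−mL=70/3161 → turn +1·90°
n=1: pose=(-8,6,W); sL=32/65, sR=160/389; mL=-160/389, mR=-32/65; mL+mR=-22848/25285 → advance -1; mR−mL=-2048/25285 → turn -1·90°
n=2: pose=(-7,6,N); sL=16/41, sR=80/193; mL=-80/193, mR=-16/41; mL+mR=-6368/7913 → advance -1; mR−mL=192/7913 → turn +1·90°
n=3: pose=(-7,5,W); sL=160/277, sR=160/337; mL=-160/337, mR=-160/277; mL+mR=-98240/93349 → advance -1; mR−mL=-9600/93349 → turn -1·90°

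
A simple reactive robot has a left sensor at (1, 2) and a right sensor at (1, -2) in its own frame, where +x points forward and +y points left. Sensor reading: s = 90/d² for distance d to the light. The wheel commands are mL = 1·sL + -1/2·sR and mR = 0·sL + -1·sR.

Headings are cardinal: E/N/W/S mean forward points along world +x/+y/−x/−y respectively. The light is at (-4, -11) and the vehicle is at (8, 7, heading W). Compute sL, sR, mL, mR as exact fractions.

90/377 90/521 29925/196417 -90/521

left sensor world pos  = (7, 5); dL² = 377
right sensor world pos = (7, 9); dR² = 521
sL = 90/377 = 90/377
sR = 90/521 = 90/521
mL = 1·sL + -1/2·sR = 29925/196417
mR = 0·sL + -1·sR = -90/521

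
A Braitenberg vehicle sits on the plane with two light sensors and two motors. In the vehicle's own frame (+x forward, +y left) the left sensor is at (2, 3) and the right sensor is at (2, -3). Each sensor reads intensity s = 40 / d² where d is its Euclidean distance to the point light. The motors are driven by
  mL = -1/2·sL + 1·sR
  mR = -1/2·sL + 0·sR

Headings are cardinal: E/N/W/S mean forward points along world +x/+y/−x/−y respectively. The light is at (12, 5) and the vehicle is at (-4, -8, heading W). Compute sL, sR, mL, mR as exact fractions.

left sensor world pos  = (-6, -11); dL² = 580
right sensor world pos = (-6, -5); dR² = 424
sL = 40/580 = 2/29
sR = 40/424 = 5/53
mL = -1/2·sL + 1·sR = 92/1537
mR = -1/2·sL + 0·sR = -1/29

2/29 5/53 92/1537 -1/29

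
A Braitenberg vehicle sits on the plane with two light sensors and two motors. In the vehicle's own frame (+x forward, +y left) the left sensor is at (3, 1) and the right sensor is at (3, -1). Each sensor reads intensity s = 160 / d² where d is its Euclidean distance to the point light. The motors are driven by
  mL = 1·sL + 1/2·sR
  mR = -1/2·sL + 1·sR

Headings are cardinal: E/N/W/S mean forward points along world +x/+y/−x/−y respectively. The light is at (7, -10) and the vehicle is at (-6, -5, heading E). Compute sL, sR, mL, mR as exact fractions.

left sensor world pos  = (-3, -4); dL² = 136
right sensor world pos = (-3, -6); dR² = 116
sL = 160/136 = 20/17
sR = 160/116 = 40/29
mL = 1·sL + 1/2·sR = 920/493
mR = -1/2·sL + 1·sR = 390/493

20/17 40/29 920/493 390/493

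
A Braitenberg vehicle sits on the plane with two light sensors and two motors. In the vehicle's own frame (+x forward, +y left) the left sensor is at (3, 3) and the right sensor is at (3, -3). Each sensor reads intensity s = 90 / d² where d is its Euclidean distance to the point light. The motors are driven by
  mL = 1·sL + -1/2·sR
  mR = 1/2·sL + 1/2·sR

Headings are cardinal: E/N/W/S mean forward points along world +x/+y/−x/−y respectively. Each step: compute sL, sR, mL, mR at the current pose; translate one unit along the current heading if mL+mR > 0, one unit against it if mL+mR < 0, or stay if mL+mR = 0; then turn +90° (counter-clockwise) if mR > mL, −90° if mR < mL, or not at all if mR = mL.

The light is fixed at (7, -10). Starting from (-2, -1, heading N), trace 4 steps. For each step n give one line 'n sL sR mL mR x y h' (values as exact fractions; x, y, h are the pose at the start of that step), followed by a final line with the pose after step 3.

0 5/16 1/2 1/16 13/32 -2 -1 N
1 90/193 90/313 19485/60409 22770/60409 -2 0 W
2 45/49 45/109 7605/10682 3555/5341 -3 0 S
3 18/41 90/313 3789/12833 4662/12833 -3 -1 W
final -4 -1 S

n=0: pose=(-2,-1,N); sL=5/16, sR=1/2; mL=1/16, mR=13/32; mL+mR=15/32 → advance +1; mR−mL=11/32 → turn +1·90°
n=1: pose=(-2,0,W); sL=90/193, sR=90/313; mL=19485/60409, mR=22770/60409; mL+mR=135/193 → advance +1; mR−mL=3285/60409 → turn +1·90°
n=2: pose=(-3,0,S); sL=45/49, sR=45/109; mL=7605/10682, mR=3555/5341; mL+mR=135/98 → advance +1; mR−mL=-495/10682 → turn -1·90°
n=3: pose=(-3,-1,W); sL=18/41, sR=90/313; mL=3789/12833, mR=4662/12833; mL+mR=27/41 → advance +1; mR−mL=873/12833 → turn +1·90°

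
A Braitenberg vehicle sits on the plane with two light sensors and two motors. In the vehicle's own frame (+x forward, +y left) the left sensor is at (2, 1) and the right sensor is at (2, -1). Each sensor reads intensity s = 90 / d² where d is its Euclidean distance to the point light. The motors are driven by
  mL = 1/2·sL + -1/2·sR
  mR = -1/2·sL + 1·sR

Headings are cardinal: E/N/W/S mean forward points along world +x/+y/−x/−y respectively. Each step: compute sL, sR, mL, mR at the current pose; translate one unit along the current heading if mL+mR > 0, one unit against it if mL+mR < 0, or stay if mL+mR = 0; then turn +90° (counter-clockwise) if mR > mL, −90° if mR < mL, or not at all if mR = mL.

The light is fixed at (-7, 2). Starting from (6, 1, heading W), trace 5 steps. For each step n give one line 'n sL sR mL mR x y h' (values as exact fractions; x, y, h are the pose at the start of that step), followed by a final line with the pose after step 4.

0 18/25 90/121 -36/3025 1161/3025 6 1 W
1 45/89 9/13 -108/1157 1017/2314 5 1 S
2 90/197 18/41 72/8077 1701/8077 5 0 E
3 5/8 45/98 65/784 115/784 6 0 N
4 18/25 90/121 -36/3025 1161/3025 6 1 W
final 5 1 S

n=0: pose=(6,1,W); sL=18/25, sR=90/121; mL=-36/3025, mR=1161/3025; mL+mR=45/121 → advance +1; mR−mL=1197/3025 → turn +1·90°
n=1: pose=(5,1,S); sL=45/89, sR=9/13; mL=-108/1157, mR=1017/2314; mL+mR=9/26 → advance +1; mR−mL=1233/2314 → turn +1·90°
n=2: pose=(5,0,E); sL=90/197, sR=18/41; mL=72/8077, mR=1701/8077; mL+mR=9/41 → advance +1; mR−mL=1629/8077 → turn +1·90°
n=3: pose=(6,0,N); sL=5/8, sR=45/98; mL=65/784, mR=115/784; mL+mR=45/196 → advance +1; mR−mL=25/392 → turn +1·90°
n=4: pose=(6,1,W); sL=18/25, sR=90/121; mL=-36/3025, mR=1161/3025; mL+mR=45/121 → advance +1; mR−mL=1197/3025 → turn +1·90°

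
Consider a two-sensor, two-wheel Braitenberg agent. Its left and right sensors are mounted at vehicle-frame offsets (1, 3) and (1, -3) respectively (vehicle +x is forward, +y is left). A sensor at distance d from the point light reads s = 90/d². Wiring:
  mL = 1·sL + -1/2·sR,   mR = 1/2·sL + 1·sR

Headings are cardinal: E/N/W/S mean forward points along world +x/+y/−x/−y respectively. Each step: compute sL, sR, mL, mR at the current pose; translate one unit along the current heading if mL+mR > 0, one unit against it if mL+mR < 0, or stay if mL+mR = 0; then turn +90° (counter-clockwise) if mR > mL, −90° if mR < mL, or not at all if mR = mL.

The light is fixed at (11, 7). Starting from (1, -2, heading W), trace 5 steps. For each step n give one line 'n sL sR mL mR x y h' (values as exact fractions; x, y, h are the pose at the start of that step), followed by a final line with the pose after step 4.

0 18/53 90/157 441/8321 6183/8321 1 -2 W
1 45/82 45/148 4815/12136 1755/3034 0 -2 S
2 90/149 90/269 17505/40081 25515/40081 0 -3 E
3 9/25 9/13 9/650 567/650 1 -3 N
4 18/53 90/157 441/8321 6183/8321 1 -2 W
final 0 -2 S

n=0: pose=(1,-2,W); sL=18/53, sR=90/157; mL=441/8321, mR=6183/8321; mL+mR=6624/8321 → advance +1; mR−mL=5742/8321 → turn +1·90°
n=1: pose=(0,-2,S); sL=45/82, sR=45/148; mL=4815/12136, mR=1755/3034; mL+mR=11835/12136 → advance +1; mR−mL=2205/12136 → turn +1·90°
n=2: pose=(0,-3,E); sL=90/149, sR=90/269; mL=17505/40081, mR=25515/40081; mL+mR=43020/40081 → advance +1; mR−mL=8010/40081 → turn +1·90°
n=3: pose=(1,-3,N); sL=9/25, sR=9/13; mL=9/650, mR=567/650; mL+mR=288/325 → advance +1; mR−mL=279/325 → turn +1·90°
n=4: pose=(1,-2,W); sL=18/53, sR=90/157; mL=441/8321, mR=6183/8321; mL+mR=6624/8321 → advance +1; mR−mL=5742/8321 → turn +1·90°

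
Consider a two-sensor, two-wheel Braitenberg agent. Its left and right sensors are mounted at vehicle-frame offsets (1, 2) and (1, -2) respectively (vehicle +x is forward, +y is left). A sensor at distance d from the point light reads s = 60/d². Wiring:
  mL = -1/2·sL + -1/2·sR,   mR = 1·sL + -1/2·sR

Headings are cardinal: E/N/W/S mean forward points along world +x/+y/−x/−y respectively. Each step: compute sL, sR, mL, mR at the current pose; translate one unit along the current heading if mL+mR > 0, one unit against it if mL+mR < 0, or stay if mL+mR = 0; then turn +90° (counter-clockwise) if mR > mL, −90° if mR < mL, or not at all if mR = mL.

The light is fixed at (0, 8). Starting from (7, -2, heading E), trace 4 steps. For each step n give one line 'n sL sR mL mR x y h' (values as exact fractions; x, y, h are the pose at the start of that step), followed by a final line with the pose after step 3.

n=0: pose=(7,-2,E); sL=15/32, sR=15/52; mL=-315/832, mR=135/416; mL+mR=-45/832 → advance -1; mR−mL=45/64 → turn +1·90°
n=1: pose=(6,-2,N); sL=60/97, sR=12/29; mL=-1452/2813, mR=1158/2813; mL+mR=-294/2813 → advance -1; mR−mL=90/97 → turn +1·90°
n=2: pose=(6,-3,W); sL=30/97, sR=30/53; mL=-2250/5141, mR=135/5141; mL+mR=-2115/5141 → advance -1; mR−mL=45/97 → turn +1·90°
n=3: pose=(7,-3,S); sL=4/15, sR=60/169; mL=-788/2535, mR=226/2535; mL+mR=-562/2535 → advance -1; mR−mL=2/5 → turn +1·90°

0 15/32 15/52 -315/832 135/416 7 -2 E
1 60/97 12/29 -1452/2813 1158/2813 6 -2 N
2 30/97 30/53 -2250/5141 135/5141 6 -3 W
3 4/15 60/169 -788/2535 226/2535 7 -3 S
final 7 -2 E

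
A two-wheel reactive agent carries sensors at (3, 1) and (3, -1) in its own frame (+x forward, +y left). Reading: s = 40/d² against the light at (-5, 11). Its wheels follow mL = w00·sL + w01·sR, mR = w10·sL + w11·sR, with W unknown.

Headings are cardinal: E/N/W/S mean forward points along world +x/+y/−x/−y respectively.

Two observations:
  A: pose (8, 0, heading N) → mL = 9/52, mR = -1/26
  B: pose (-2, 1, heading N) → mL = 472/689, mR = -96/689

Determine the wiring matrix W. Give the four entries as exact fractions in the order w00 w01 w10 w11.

1/2 1/2 -1 1

obs A: pose=(8,0,N) → sL=5/26, sR=2/13, mL=9/52, mR=-1/26
obs B: pose=(-2,1,N) → sL=40/53, sR=8/13, mL=472/689, mR=-96/689
sensor matrix S = [[5/26, 2/13], [40/53, 8/13]]; det S = 20/8957
solve [mL_A; mL_B] = S·[w00; w01] and [mR_A; mR_B] = S·[w10; w11]:
  w00 = 1/2, w01 = 1/2, w10 = -1, w11 = 1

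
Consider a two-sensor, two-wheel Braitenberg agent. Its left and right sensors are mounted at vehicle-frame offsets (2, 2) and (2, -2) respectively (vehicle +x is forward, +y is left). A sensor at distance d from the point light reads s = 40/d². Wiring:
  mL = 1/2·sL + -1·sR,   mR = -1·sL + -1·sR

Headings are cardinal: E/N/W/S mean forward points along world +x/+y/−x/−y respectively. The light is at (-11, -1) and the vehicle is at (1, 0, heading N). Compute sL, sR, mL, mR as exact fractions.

40/109 8/41 -52/4469 -2512/4469

left sensor world pos  = (-1, 2); dL² = 109
right sensor world pos = (3, 2); dR² = 205
sL = 40/109 = 40/109
sR = 40/205 = 8/41
mL = 1/2·sL + -1·sR = -52/4469
mR = -1·sL + -1·sR = -2512/4469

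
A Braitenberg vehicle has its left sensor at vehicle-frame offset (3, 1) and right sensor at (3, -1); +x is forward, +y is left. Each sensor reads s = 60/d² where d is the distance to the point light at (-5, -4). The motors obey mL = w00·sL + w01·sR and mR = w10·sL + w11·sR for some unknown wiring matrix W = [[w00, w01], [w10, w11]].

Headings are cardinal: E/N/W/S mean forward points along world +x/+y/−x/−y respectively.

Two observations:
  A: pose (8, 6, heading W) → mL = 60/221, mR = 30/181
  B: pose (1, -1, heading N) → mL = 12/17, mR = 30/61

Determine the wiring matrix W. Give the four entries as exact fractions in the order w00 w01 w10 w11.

0 1 1/2 0

obs A: pose=(8,6,W) → sL=60/181, sR=60/221, mL=60/221, mR=30/181
obs B: pose=(1,-1,N) → sL=60/61, sR=12/17, mL=12/17, mR=30/61
sensor matrix S = [[60/181, 60/221], [60/61, 12/17]]; det S = -80640/2440061
solve [mL_A; mL_B] = S·[w00; w01] and [mR_A; mR_B] = S·[w10; w11]:
  w00 = 0, w01 = 1, w10 = 1/2, w11 = 0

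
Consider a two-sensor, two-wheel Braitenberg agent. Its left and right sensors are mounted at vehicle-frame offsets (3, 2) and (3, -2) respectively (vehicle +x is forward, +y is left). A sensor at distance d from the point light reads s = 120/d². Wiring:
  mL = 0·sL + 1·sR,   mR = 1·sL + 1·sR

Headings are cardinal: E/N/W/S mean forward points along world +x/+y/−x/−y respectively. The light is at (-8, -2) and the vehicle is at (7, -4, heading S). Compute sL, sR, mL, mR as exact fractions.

left sensor world pos  = (9, -7); dL² = 314
right sensor world pos = (5, -7); dR² = 194
sL = 120/314 = 60/157
sR = 120/194 = 60/97
mL = 0·sL + 1·sR = 60/97
mR = 1·sL + 1·sR = 15240/15229

60/157 60/97 60/97 15240/15229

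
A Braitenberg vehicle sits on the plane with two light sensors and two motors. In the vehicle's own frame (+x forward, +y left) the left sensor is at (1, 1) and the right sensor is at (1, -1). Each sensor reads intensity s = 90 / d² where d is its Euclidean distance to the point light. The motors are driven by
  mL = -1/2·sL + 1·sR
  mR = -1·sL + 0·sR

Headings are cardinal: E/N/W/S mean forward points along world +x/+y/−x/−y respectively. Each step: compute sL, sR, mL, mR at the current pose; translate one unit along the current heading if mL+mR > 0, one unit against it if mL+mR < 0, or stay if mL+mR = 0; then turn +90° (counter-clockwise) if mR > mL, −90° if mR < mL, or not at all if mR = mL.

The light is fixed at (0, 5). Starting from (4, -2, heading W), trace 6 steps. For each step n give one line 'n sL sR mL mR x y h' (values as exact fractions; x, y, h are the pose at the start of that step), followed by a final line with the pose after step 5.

n=0: pose=(4,-2,W); sL=90/73, sR=2; mL=101/73, mR=-90/73; mL+mR=11/73 → advance +1; mR−mL=-191/73 → turn -1·90°
n=1: pose=(3,-2,N); sL=9/4, sR=45/26; mL=63/104, mR=-9/4; mL+mR=-171/104 → advance -1; mR−mL=-297/104 → turn -1·90°
n=2: pose=(3,-3,E); sL=18/13, sR=90/97; mL=297/1261, mR=-18/13; mL+mR=-1449/1261 → advance -1; mR−mL=-2043/1261 → turn -1·90°
n=3: pose=(2,-3,S); sL=1, sR=45/41; mL=49/82, mR=-1; mL+mR=-33/82 → advance -1; mR−mL=-131/82 → turn -1·90°
n=4: pose=(2,-2,W); sL=18/13, sR=90/37; mL=837/481, mR=-18/13; mL+mR=171/481 → advance +1; mR−mL=-1503/481 → turn -1·90°
n=5: pose=(1,-2,N); sL=5/2, sR=9/4; mL=1, mR=-5/2; mL+mR=-3/2 → advance -1; mR−mL=-7/2 → turn -1·90°

0 90/73 2 101/73 -90/73 4 -2 W
1 9/4 45/26 63/104 -9/4 3 -2 N
2 18/13 90/97 297/1261 -18/13 3 -3 E
3 1 45/41 49/82 -1 2 -3 S
4 18/13 90/37 837/481 -18/13 2 -2 W
5 5/2 9/4 1 -5/2 1 -2 N
final 1 -3 E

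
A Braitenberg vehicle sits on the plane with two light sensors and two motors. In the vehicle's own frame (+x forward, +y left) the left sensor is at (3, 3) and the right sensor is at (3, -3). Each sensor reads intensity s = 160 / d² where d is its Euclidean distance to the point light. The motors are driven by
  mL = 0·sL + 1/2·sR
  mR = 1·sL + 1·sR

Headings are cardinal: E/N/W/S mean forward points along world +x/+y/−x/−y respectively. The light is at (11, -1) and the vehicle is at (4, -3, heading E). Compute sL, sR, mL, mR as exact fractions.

left sensor world pos  = (7, 0); dL² = 17
right sensor world pos = (7, -6); dR² = 41
sL = 160/17 = 160/17
sR = 160/41 = 160/41
mL = 0·sL + 1/2·sR = 80/41
mR = 1·sL + 1·sR = 9280/697

160/17 160/41 80/41 9280/697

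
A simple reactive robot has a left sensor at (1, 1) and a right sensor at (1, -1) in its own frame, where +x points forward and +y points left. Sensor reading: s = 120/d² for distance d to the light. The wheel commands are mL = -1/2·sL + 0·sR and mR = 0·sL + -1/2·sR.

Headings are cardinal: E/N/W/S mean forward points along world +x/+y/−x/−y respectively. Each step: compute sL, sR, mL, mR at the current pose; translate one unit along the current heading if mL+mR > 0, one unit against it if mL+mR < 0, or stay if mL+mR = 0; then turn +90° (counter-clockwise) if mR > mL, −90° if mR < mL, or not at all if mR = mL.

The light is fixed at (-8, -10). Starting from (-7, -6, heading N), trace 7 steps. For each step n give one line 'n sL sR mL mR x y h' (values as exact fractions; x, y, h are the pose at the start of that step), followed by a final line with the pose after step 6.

0 24/5 120/29 -12/5 -60/29 -7 -6 N
1 30 15/2 -15 -15/4 -7 -7 W
2 120/13 24 -60/13 -12 -6 -7 S
3 12 60/13 -6 -30/13 -6 -6 W
4 24/5 120/13 -12/5 -60/13 -5 -6 S
5 6 3 -3 -3/2 -5 -5 W
6 120/41 24/5 -60/41 -12/5 -4 -5 S
final -4 -4 W

n=0: pose=(-7,-6,N); sL=24/5, sR=120/29; mL=-12/5, mR=-60/29; mL+mR=-648/145 → advance -1; mR−mL=48/145 → turn +1·90°
n=1: pose=(-7,-7,W); sL=30, sR=15/2; mL=-15, mR=-15/4; mL+mR=-75/4 → advance -1; mR−mL=45/4 → turn +1·90°
n=2: pose=(-6,-7,S); sL=120/13, sR=24; mL=-60/13, mR=-12; mL+mR=-216/13 → advance -1; mR−mL=-96/13 → turn -1·90°
n=3: pose=(-6,-6,W); sL=12, sR=60/13; mL=-6, mR=-30/13; mL+mR=-108/13 → advance -1; mR−mL=48/13 → turn +1·90°
n=4: pose=(-5,-6,S); sL=24/5, sR=120/13; mL=-12/5, mR=-60/13; mL+mR=-456/65 → advance -1; mR−mL=-144/65 → turn -1·90°
n=5: pose=(-5,-5,W); sL=6, sR=3; mL=-3, mR=-3/2; mL+mR=-9/2 → advance -1; mR−mL=3/2 → turn +1·90°
n=6: pose=(-4,-5,S); sL=120/41, sR=24/5; mL=-60/41, mR=-12/5; mL+mR=-792/205 → advance -1; mR−mL=-192/205 → turn -1·90°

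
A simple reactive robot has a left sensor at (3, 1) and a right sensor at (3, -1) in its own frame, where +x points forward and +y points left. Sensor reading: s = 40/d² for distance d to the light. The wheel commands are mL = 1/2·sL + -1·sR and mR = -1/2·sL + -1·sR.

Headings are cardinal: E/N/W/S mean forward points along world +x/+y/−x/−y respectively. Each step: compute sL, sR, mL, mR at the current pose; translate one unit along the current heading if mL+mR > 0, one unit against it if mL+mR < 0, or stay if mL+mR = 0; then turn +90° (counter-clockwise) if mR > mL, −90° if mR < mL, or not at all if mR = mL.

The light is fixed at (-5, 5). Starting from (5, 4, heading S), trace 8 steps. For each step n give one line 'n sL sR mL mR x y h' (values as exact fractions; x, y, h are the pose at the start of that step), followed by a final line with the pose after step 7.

0 40/137 40/97 -3540/13289 -7420/13289 5 4 S
1 4/5 4/5 -2/5 -6/5 5 5 W
2 40/109 40/153 -1300/16677 -7420/16677 6 5 N
3 10/49 1/5 -24/245 -74/245 6 4 E
4 40/137 40/97 -3540/13289 -7420/13289 5 4 S
5 4/5 4/5 -2/5 -6/5 5 5 W
6 40/109 40/153 -1300/16677 -7420/16677 6 5 N
7 10/49 1/5 -24/245 -74/245 6 4 E
final 5 4 S

n=0: pose=(5,4,S); sL=40/137, sR=40/97; mL=-3540/13289, mR=-7420/13289; mL+mR=-80/97 → advance -1; mR−mL=-40/137 → turn -1·90°
n=1: pose=(5,5,W); sL=4/5, sR=4/5; mL=-2/5, mR=-6/5; mL+mR=-8/5 → advance -1; mR−mL=-4/5 → turn -1·90°
n=2: pose=(6,5,N); sL=40/109, sR=40/153; mL=-1300/16677, mR=-7420/16677; mL+mR=-80/153 → advance -1; mR−mL=-40/109 → turn -1·90°
n=3: pose=(6,4,E); sL=10/49, sR=1/5; mL=-24/245, mR=-74/245; mL+mR=-2/5 → advance -1; mR−mL=-10/49 → turn -1·90°
n=4: pose=(5,4,S); sL=40/137, sR=40/97; mL=-3540/13289, mR=-7420/13289; mL+mR=-80/97 → advance -1; mR−mL=-40/137 → turn -1·90°
n=5: pose=(5,5,W); sL=4/5, sR=4/5; mL=-2/5, mR=-6/5; mL+mR=-8/5 → advance -1; mR−mL=-4/5 → turn -1·90°
n=6: pose=(6,5,N); sL=40/109, sR=40/153; mL=-1300/16677, mR=-7420/16677; mL+mR=-80/153 → advance -1; mR−mL=-40/109 → turn -1·90°
n=7: pose=(6,4,E); sL=10/49, sR=1/5; mL=-24/245, mR=-74/245; mL+mR=-2/5 → advance -1; mR−mL=-10/49 → turn -1·90°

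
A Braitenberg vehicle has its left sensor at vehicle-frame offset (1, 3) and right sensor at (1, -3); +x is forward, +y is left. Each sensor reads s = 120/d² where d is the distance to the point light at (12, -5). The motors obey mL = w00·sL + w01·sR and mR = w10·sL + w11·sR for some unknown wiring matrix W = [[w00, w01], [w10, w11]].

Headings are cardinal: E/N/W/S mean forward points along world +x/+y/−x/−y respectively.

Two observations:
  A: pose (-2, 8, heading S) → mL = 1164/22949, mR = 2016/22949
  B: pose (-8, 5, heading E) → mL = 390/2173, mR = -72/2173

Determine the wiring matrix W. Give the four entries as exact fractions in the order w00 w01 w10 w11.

obs A: pose=(-2,8,S) → sL=24/53, sR=120/433, mL=1164/22949, mR=2016/22949
obs B: pose=(-8,5,E) → sL=12/53, sR=12/41, mL=390/2173, mR=-72/2173
sensor matrix S = [[24/53, 120/433], [12/53, 12/41]]; det S = 65664/940909
solve [mL_A; mL_B] = S·[w00; w01] and [mR_A; mR_B] = S·[w10; w11]:
  w00 = -1/2, w01 = 1, w10 = 1/2, w11 = -1/2

-1/2 1 1/2 -1/2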